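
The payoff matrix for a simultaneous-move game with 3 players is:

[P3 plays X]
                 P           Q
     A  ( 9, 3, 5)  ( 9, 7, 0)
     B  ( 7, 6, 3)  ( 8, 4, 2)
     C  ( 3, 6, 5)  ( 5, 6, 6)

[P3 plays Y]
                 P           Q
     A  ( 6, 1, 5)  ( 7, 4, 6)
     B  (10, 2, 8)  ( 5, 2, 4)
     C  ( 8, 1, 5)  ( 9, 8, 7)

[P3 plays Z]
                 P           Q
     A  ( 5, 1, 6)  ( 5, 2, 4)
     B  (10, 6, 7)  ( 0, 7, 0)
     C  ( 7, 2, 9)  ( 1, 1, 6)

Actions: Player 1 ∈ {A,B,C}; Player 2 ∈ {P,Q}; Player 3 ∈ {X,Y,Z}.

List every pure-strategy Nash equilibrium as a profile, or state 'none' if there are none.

Nash profiles: (B,P,Y), (C,Q,Y)

(A,P,X): not NE [P2→Q gives 7>3; P3→Z gives 6>5]
(A,P,Y): not NE [P1→B gives 10>6; P2→Q gives 4>1; P3→Z gives 6>5]
(A,P,Z): not NE [P1→B gives 10>5; P2→Q gives 2>1]
(A,Q,X): not NE [P3→Y gives 6>0]
(A,Q,Y): not NE [P1→C gives 9>7]
(A,Q,Z): not NE [P3→Y gives 6>4]
(B,P,X): not NE [P1→A gives 9>7; P3→Y gives 8>3]
(B,P,Y): NE
(B,P,Z): not NE [P2→Q gives 7>6; P3→Y gives 8>7]
(B,Q,X): not NE [P1→A gives 9>8; P2→P gives 6>4; P3→Y gives 4>2]
(B,Q,Y): not NE [P1→C gives 9>5]
(B,Q,Z): not NE [P1→A gives 5>0; P3→Y gives 4>0]
(C,P,X): not NE [P1→A gives 9>3; P3→Z gives 9>5]
(C,P,Y): not NE [P1→B gives 10>8; P2→Q gives 8>1; P3→Z gives 9>5]
(C,P,Z): not NE [P1→B gives 10>7]
(C,Q,X): not NE [P1→A gives 9>5; P3→Y gives 7>6]
(C,Q,Y): NE
(C,Q,Z): not NE [P1→A gives 5>1; P2→P gives 2>1; P3→Y gives 7>6]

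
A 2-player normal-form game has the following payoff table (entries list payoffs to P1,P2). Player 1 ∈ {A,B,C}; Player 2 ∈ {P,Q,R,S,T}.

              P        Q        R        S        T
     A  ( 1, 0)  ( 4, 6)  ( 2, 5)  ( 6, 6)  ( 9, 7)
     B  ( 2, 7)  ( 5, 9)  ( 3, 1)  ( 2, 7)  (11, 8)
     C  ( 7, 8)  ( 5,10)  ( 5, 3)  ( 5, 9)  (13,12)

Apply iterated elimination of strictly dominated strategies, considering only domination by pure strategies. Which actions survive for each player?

Remaining: P1:{B,C} P2:{Q,T}

P2 drop P (Q beats it: A:6>0 B:9>7 C:10>8)
P2 drop R (Q beats it: A:6>5 B:9>1 C:10>3)
P2 drop S (T beats it: A:7>6 B:8>7 C:12>9)
P1 drop A (B beats it: Q:5>4 T:11>9)
P1→{B,C} P2→{Q,T}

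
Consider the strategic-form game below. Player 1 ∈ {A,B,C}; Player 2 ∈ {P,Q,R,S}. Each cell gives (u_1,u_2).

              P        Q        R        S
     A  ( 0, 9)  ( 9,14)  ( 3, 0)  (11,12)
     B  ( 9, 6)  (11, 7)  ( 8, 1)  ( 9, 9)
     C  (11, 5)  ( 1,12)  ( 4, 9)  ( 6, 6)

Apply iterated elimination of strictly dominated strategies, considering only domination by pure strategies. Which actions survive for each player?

Remaining: P1:{A,B} P2:{Q,S}

P2 drop P (Q beats it: A:14>9 B:7>6 C:12>5)
P1 drop C (B beats it: Q:11>1 R:8>4 S:9>6)
P2 drop R (Q beats it: A:14>0 B:7>1)
P1→{A,B} P2→{Q,S}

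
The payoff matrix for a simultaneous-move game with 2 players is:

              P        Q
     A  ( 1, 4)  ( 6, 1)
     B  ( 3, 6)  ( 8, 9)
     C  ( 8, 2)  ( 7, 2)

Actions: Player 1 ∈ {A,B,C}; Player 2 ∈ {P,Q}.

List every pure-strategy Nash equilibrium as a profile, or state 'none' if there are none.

(A,P): not NE [P1→C gives 8>1]
(A,Q): not NE [P1→B gives 8>6; P2→P gives 4>1]
(B,P): not NE [P1→C gives 8>3; P2→Q gives 9>6]
(B,Q): NE
(C,P): NE
(C,Q): not NE [P1→B gives 8>7]

Nash profiles: (B,Q), (C,P)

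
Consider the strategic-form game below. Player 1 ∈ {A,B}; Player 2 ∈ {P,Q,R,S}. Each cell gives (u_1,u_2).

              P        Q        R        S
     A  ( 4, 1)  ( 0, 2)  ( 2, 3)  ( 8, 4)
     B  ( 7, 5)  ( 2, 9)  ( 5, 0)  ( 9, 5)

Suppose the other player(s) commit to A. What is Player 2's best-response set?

P2 best: {S}

u_2(P vs A) = 1
u_2(Q vs A) = 2
u_2(R vs A) = 3
u_2(S vs A) = 4
max payoff 4 at {S}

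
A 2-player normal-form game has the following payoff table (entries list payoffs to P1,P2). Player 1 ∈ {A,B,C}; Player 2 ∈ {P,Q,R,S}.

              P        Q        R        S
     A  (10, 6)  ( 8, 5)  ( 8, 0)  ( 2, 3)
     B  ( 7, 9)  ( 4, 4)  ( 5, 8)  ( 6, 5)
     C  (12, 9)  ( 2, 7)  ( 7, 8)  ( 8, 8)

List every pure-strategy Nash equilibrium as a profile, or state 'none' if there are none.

NE set: (C,P)

(A,P): not NE [P1→C gives 12>10]
(A,Q): not NE [P2→P gives 6>5]
(A,R): not NE [P2→P gives 6>0]
(A,S): not NE [P1→C gives 8>2; P2→P gives 6>3]
(B,P): not NE [P1→C gives 12>7]
(B,Q): not NE [P1→A gives 8>4; P2→P gives 9>4]
(B,R): not NE [P1→A gives 8>5; P2→P gives 9>8]
(B,S): not NE [P1→C gives 8>6; P2→P gives 9>5]
(C,P): NE
(C,Q): not NE [P1→A gives 8>2; P2→P gives 9>7]
(C,R): not NE [P1→A gives 8>7; P2→P gives 9>8]
(C,S): not NE [P2→P gives 9>8]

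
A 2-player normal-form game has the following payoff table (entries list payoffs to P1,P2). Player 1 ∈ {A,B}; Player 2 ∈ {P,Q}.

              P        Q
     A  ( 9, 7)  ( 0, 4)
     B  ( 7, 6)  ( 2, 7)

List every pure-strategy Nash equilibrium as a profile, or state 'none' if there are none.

Nash profiles: (A,P), (B,Q)

(A,P): NE
(A,Q): not NE [P1→B gives 2>0; P2→P gives 7>4]
(B,P): not NE [P1→A gives 9>7; P2→Q gives 7>6]
(B,Q): NE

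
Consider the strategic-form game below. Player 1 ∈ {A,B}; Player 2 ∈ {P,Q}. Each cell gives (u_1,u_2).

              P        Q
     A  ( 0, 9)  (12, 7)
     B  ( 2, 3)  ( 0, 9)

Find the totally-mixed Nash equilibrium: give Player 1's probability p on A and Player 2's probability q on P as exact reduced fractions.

P1 mixes 3/4 on A; P2 mixes 6/7 on P

P1 indiff ⇒ q·0+(1-q)·12 = q·2+(1-q)·0 ⇒ q(-2) = (1-q)(-12) ⇒ q = 6/7
P2 indiff ⇒ p·9+(1-p)·3 = p·7+(1-p)·9 ⇒ p(2) = (1-p)(6) ⇒ p = 3/4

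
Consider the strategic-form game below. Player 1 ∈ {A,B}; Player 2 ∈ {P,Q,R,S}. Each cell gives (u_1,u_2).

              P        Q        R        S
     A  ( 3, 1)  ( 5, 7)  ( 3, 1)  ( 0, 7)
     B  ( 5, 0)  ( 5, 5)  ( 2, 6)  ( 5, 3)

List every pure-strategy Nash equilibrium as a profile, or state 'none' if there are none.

(A,P): not NE [P1→B gives 5>3; P2→S gives 7>1]
(A,Q): NE
(A,R): not NE [P2→S gives 7>1]
(A,S): not NE [P1→B gives 5>0]
(B,P): not NE [P2→R gives 6>0]
(B,Q): not NE [P2→R gives 6>5]
(B,R): not NE [P1→A gives 3>2]
(B,S): not NE [P2→R gives 6>3]

NE set: (A,Q)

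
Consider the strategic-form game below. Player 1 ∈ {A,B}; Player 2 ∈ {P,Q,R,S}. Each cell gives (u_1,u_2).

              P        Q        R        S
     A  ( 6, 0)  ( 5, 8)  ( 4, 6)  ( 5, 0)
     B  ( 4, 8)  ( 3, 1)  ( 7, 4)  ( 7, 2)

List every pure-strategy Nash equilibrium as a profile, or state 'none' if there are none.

PSNE = {(A,Q)}

(A,P): not NE [P2→Q gives 8>0]
(A,Q): NE
(A,R): not NE [P1→B gives 7>4; P2→Q gives 8>6]
(A,S): not NE [P1→B gives 7>5; P2→Q gives 8>0]
(B,P): not NE [P1→A gives 6>4]
(B,Q): not NE [P1→A gives 5>3; P2→P gives 8>1]
(B,R): not NE [P2→P gives 8>4]
(B,S): not NE [P2→P gives 8>2]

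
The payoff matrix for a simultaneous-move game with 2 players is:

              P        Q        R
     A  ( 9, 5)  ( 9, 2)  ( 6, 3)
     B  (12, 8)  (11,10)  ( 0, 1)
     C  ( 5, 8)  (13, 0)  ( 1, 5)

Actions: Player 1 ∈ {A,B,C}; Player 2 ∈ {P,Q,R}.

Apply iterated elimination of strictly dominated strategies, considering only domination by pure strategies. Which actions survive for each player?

P2 drop R (P beats it: A:5>3 B:8>1 C:8>5)
P1 drop A (B beats it: P:12>9 Q:11>9)
P1→{B,C} P2→{P,Q}

Remaining: P1:{B,C} P2:{P,Q}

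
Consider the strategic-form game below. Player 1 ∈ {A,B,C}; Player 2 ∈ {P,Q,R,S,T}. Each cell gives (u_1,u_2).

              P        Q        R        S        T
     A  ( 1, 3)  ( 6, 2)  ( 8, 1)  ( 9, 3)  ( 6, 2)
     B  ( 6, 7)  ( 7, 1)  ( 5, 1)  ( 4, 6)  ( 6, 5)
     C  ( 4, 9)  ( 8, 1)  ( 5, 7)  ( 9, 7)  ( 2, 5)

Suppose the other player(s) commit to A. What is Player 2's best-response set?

BR_2 = {P,S}

u_2(P vs A) = 3
u_2(Q vs A) = 2
u_2(R vs A) = 1
u_2(S vs A) = 3
u_2(T vs A) = 2
max payoff 3 at {P,S}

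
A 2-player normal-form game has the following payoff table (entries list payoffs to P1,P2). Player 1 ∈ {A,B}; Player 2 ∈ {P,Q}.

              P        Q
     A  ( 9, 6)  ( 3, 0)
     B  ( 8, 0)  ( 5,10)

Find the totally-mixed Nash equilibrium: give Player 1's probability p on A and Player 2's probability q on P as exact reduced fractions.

P1 indiff ⇒ q·9+(1-q)·3 = q·8+(1-q)·5 ⇒ q(1) = (1-q)(2) ⇒ q = 2/3
P2 indiff ⇒ p·6+(1-p)·0 = p·0+(1-p)·10 ⇒ p(6) = (1-p)(10) ⇒ p = 5/8

P1 mixes 5/8 on A; P2 mixes 2/3 on P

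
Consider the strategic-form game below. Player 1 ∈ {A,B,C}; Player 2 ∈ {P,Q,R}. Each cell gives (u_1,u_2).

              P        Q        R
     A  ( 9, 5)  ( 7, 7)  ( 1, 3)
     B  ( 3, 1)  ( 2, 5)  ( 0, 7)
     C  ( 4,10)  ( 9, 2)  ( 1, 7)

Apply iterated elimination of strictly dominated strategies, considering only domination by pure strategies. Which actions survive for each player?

P1 drop B (A beats it: P:9>3 Q:7>2 R:1>0)
P2 drop R (P beats it: A:5>3 C:10>7)
P1→{A,C} P2→{P,Q}

IESDS → P1:{A,C} P2:{P,Q}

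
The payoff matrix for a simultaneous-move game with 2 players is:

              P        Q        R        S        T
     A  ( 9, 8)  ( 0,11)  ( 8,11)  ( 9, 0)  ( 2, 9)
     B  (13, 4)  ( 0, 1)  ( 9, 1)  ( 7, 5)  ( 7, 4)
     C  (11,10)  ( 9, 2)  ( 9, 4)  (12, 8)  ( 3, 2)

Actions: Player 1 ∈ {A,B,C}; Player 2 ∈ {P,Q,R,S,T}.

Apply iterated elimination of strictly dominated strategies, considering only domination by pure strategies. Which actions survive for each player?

Remaining: P1:{B,C} P2:{P,S}

P1 drop A (C beats it: P:11>9 Q:9>0 R:9>8 S:12>9 T:3>2)
P2 drop Q (P beats it: B:4>1 C:10>2)
P2 drop R (P beats it: B:4>1 C:10>4)
P2 drop T (S beats it: B:5>4 C:8>2)
P1→{B,C} P2→{P,S}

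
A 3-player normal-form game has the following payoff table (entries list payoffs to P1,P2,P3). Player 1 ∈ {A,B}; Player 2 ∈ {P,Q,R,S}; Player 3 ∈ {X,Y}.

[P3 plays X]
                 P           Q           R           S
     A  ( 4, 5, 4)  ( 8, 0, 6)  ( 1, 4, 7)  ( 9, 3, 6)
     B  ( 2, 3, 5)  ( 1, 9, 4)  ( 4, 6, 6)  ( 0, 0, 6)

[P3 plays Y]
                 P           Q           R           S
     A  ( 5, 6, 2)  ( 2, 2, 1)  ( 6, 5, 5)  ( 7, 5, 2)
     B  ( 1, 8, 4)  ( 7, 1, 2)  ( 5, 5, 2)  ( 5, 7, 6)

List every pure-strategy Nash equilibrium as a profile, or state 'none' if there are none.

NE set: (A,P,X)

(A,P,X): NE
(A,P,Y): not NE [P3→X gives 4>2]
(A,Q,X): not NE [P2→P gives 5>0]
(A,Q,Y): not NE [P1→B gives 7>2; P2→P gives 6>2; P3→X gives 6>1]
(A,R,X): not NE [P1→B gives 4>1; P2→P gives 5>4]
(A,R,Y): not NE [P2→P gives 6>5; P3→X gives 7>5]
(A,S,X): not NE [P2→P gives 5>3]
(A,S,Y): not NE [P2→P gives 6>5; P3→X gives 6>2]
(B,P,X): not NE [P1→A gives 4>2; P2→Q gives 9>3]
(B,P,Y): not NE [P1→A gives 5>1; P3→X gives 5>4]
(B,Q,X): not NE [P1→A gives 8>1]
(B,Q,Y): not NE [P2→P gives 8>1; P3→X gives 4>2]
(B,R,X): not NE [P2→Q gives 9>6]
(B,R,Y): not NE [P1→A gives 6>5; P2→P gives 8>5; P3→X gives 6>2]
(B,S,X): not NE [P1→A gives 9>0; P2→Q gives 9>0]
(B,S,Y): not NE [P1→A gives 7>5; P2→P gives 8>7]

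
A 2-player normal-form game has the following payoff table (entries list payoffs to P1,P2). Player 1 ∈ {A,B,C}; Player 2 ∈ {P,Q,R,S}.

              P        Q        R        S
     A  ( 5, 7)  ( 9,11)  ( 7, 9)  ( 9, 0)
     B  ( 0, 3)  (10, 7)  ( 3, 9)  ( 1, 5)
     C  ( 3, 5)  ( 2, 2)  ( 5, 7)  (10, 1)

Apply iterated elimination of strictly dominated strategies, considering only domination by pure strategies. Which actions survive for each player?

IESDS → P1:{A,B} P2:{Q,R}

P2 drop P (R beats it: A:9>7 B:9>3 C:7>5)
P2 drop S (Q beats it: A:11>0 B:7>5 C:2>1)
P1 drop C (A beats it: Q:9>2 R:7>5)
P1→{A,B} P2→{Q,R}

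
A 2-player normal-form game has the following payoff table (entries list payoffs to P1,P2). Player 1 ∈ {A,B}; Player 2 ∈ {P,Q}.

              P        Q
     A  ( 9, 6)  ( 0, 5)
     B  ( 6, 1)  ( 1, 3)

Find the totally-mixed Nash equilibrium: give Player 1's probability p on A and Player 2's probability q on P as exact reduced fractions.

P1 mixes 2/3 on A; P2 mixes 1/4 on P

P1 indiff ⇒ q·9+(1-q)·0 = q·6+(1-q)·1 ⇒ q(3) = (1-q)(1) ⇒ q = 1/4
P2 indiff ⇒ p·6+(1-p)·1 = p·5+(1-p)·3 ⇒ p(1) = (1-p)(2) ⇒ p = 2/3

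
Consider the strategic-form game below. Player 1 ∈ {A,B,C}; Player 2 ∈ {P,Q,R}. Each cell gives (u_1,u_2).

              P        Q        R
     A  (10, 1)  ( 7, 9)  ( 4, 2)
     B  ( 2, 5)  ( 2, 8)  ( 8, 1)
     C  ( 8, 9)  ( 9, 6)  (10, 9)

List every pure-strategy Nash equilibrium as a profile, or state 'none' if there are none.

(A,P): not NE [P2→Q gives 9>1]
(A,Q): not NE [P1→C gives 9>7]
(A,R): not NE [P1→C gives 10>4; P2→Q gives 9>2]
(B,P): not NE [P1→A gives 10>2; P2→Q gives 8>5]
(B,Q): not NE [P1→C gives 9>2]
(B,R): not NE [P1→C gives 10>8; P2→Q gives 8>1]
(C,P): not NE [P1→A gives 10>8]
(C,Q): not NE [P2→R gives 9>6]
(C,R): NE

NE set: (C,R)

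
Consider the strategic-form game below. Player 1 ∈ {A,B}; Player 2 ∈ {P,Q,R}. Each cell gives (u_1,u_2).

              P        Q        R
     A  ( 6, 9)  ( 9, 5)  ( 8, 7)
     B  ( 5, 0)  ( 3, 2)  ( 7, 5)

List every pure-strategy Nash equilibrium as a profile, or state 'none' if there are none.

Nash profiles: (A,P)

(A,P): NE
(A,Q): not NE [P2→P gives 9>5]
(A,R): not NE [P2→P gives 9>7]
(B,P): not NE [P1→A gives 6>5; P2→R gives 5>0]
(B,Q): not NE [P1→A gives 9>3; P2→R gives 5>2]
(B,R): not NE [P1→A gives 8>7]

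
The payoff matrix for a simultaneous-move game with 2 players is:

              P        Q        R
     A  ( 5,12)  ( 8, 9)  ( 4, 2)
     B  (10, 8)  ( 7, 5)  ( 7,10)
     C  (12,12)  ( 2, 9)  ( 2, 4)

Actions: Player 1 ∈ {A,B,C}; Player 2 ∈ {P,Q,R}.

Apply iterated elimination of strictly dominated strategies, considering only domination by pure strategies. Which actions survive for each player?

Remaining: P1:{B,C} P2:{P,R}

P2 drop Q (P beats it: A:12>9 B:8>5 C:12>9)
P1 drop A (B beats it: P:10>5 R:7>4)
P1→{B,C} P2→{P,R}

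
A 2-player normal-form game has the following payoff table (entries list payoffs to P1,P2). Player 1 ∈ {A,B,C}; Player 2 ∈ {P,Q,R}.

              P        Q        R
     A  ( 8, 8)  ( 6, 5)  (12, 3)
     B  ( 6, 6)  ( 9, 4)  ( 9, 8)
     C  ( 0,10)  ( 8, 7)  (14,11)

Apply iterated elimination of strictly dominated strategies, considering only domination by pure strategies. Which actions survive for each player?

IESDS → P1:{A,C} P2:{P,R}

P2 drop Q (P beats it: A:8>5 B:6>4 C:10>7)
P1 drop B (A beats it: P:8>6 R:12>9)
P1→{A,C} P2→{P,R}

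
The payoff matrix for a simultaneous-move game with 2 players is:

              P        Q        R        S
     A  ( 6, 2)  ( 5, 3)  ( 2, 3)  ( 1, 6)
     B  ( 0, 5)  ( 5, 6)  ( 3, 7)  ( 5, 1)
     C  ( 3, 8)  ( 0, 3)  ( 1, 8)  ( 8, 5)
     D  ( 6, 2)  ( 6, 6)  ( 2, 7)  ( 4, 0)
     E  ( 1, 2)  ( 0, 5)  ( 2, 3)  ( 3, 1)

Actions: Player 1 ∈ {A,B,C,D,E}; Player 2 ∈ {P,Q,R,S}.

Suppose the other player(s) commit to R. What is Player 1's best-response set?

u_1(A vs R) = 2
u_1(B vs R) = 3
u_1(C vs R) = 1
u_1(D vs R) = 2
u_1(E vs R) = 2
max payoff 3 at {B}

BR_1 = {B}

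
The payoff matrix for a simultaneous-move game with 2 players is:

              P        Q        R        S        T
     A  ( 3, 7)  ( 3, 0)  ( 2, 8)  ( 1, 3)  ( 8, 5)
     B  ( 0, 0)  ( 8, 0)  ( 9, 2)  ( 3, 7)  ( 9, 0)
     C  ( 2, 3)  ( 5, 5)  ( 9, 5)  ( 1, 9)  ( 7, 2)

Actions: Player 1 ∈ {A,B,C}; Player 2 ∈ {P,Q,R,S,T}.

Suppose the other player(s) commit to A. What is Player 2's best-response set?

BR_2 = {R}

u_2(P vs A) = 7
u_2(Q vs A) = 0
u_2(R vs A) = 8
u_2(S vs A) = 3
u_2(T vs A) = 5
max payoff 8 at {R}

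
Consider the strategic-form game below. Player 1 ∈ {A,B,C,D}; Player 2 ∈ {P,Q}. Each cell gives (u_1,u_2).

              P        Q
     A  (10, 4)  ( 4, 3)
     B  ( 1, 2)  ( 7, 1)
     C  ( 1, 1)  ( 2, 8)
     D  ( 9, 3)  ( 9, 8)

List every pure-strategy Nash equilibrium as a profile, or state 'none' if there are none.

Nash profiles: (A,P), (D,Q)

(A,P): NE
(A,Q): not NE [P1→D gives 9>4; P2→P gives 4>3]
(B,P): not NE [P1→A gives 10>1]
(B,Q): not NE [P1→D gives 9>7; P2→P gives 2>1]
(C,P): not NE [P1→A gives 10>1; P2→Q gives 8>1]
(C,Q): not NE [P1→D gives 9>2]
(D,P): not NE [P1→A gives 10>9; P2→Q gives 8>3]
(D,Q): NE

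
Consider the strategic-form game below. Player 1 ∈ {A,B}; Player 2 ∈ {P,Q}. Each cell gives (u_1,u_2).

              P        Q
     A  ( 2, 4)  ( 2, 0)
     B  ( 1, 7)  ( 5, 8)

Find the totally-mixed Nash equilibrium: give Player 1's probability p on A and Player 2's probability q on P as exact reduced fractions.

P1 indiff ⇒ q·2+(1-q)·2 = q·1+(1-q)·5 ⇒ q(1) = (1-q)(3) ⇒ q = 3/4
P2 indiff ⇒ p·4+(1-p)·7 = p·0+(1-p)·8 ⇒ p(4) = (1-p)(1) ⇒ p = 1/5

P1 mixes 1/5 on A; P2 mixes 3/4 on P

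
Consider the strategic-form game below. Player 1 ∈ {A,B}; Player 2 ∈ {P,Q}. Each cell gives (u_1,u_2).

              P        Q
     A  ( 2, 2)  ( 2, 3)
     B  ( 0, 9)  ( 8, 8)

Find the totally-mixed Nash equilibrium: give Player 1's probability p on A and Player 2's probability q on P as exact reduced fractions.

P1 indiff ⇒ q·2+(1-q)·2 = q·0+(1-q)·8 ⇒ q(2) = (1-q)(6) ⇒ q = 3/4
P2 indiff ⇒ p·2+(1-p)·9 = p·3+(1-p)·8 ⇒ p(-1) = (1-p)(-1) ⇒ p = 1/2

p=1/2, q=3/4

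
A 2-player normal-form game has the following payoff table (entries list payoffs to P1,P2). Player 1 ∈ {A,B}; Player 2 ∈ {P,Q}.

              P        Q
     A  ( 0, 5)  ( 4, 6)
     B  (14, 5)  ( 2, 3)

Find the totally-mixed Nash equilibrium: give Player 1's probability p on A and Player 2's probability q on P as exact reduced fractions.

P1 mixes 2/3 on A; P2 mixes 1/8 on P

P1 indiff ⇒ q·0+(1-q)·4 = q·14+(1-q)·2 ⇒ q(-14) = (1-q)(-2) ⇒ q = 1/8
P2 indiff ⇒ p·5+(1-p)·5 = p·6+(1-p)·3 ⇒ p(-1) = (1-p)(-2) ⇒ p = 2/3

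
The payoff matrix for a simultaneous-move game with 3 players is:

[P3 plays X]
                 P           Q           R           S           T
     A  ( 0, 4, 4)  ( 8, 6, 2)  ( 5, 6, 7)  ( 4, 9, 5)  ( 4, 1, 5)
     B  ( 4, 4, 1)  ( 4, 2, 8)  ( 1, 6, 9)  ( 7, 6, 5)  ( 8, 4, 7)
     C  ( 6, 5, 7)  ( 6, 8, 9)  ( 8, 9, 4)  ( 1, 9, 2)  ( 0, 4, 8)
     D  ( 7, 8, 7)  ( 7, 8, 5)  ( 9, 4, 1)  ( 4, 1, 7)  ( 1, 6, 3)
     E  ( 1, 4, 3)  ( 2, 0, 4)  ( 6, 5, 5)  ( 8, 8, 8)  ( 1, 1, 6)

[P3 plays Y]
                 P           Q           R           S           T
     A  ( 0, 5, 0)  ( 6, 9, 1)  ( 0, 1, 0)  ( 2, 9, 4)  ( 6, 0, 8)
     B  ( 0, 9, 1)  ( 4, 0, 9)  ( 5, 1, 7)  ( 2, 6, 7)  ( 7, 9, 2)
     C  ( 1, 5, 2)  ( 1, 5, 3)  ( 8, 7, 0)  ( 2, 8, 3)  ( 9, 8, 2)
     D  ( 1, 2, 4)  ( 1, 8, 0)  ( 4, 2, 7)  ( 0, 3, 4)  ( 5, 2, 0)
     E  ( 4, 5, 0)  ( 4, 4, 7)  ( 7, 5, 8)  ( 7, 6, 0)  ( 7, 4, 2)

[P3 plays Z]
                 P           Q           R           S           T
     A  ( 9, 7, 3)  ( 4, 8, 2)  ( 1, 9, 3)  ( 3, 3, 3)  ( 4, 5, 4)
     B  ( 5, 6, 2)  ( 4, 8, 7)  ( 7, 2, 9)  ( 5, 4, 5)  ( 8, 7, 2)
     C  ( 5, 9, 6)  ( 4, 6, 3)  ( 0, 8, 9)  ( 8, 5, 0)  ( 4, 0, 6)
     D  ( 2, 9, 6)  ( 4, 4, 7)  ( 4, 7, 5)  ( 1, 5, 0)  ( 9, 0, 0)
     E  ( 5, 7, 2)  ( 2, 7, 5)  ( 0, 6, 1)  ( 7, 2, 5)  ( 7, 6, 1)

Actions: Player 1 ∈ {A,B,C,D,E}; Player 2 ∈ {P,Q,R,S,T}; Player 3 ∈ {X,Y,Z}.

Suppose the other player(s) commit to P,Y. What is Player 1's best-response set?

u_1(A vs P,Y) = 0
u_1(B vs P,Y) = 0
u_1(C vs P,Y) = 1
u_1(D vs P,Y) = 1
u_1(E vs P,Y) = 4
max payoff 4 at {E}

argmax u_1 = {E}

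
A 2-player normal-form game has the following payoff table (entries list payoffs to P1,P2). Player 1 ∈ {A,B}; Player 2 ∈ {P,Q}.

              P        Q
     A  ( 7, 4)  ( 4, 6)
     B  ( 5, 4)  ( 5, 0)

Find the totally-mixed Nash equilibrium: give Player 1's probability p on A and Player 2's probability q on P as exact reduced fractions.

(p,q) = (2/3, 1/3)

P1 indiff ⇒ q·7+(1-q)·4 = q·5+(1-q)·5 ⇒ q(2) = (1-q)(1) ⇒ q = 1/3
P2 indiff ⇒ p·4+(1-p)·4 = p·6+(1-p)·0 ⇒ p(-2) = (1-p)(-4) ⇒ p = 2/3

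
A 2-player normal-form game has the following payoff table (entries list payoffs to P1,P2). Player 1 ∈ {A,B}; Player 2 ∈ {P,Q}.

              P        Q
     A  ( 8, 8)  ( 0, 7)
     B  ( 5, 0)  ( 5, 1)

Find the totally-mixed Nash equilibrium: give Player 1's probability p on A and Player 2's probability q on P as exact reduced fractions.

P1 indiff ⇒ q·8+(1-q)·0 = q·5+(1-q)·5 ⇒ q(3) = (1-q)(5) ⇒ q = 5/8
P2 indiff ⇒ p·8+(1-p)·0 = p·7+(1-p)·1 ⇒ p(1) = (1-p)(1) ⇒ p = 1/2

(p,q) = (1/2, 5/8)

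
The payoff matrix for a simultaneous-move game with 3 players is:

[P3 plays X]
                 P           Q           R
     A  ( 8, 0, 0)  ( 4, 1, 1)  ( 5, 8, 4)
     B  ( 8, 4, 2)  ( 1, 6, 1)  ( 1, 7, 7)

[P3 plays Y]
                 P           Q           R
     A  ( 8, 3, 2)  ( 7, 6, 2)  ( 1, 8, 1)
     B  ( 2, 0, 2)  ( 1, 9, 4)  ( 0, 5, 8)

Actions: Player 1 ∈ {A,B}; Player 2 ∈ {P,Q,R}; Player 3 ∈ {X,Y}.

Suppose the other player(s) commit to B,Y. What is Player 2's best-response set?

u_2(P vs B,Y) = 0
u_2(Q vs B,Y) = 9
u_2(R vs B,Y) = 5
max payoff 9 at {Q}

P2 best: {Q}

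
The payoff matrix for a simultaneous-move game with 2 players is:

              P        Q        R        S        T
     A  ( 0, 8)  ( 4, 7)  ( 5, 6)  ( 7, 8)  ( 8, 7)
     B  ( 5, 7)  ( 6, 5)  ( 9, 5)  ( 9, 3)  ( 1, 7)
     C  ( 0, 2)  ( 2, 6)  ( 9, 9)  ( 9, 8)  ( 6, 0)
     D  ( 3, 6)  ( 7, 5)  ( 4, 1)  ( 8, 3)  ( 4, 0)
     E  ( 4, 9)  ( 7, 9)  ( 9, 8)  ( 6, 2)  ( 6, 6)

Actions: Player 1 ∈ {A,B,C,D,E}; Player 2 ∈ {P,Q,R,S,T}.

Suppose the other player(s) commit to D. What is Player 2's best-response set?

u_2(P vs D) = 6
u_2(Q vs D) = 5
u_2(R vs D) = 1
u_2(S vs D) = 3
u_2(T vs D) = 0
max payoff 6 at {P}

P2 best: {P}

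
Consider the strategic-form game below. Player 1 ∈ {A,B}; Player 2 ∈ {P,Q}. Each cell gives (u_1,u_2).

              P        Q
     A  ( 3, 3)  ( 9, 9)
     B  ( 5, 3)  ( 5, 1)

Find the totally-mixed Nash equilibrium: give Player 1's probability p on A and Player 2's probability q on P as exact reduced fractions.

(p,q) = (1/4, 2/3)

P1 indiff ⇒ q·3+(1-q)·9 = q·5+(1-q)·5 ⇒ q(-2) = (1-q)(-4) ⇒ q = 2/3
P2 indiff ⇒ p·3+(1-p)·3 = p·9+(1-p)·1 ⇒ p(-6) = (1-p)(-2) ⇒ p = 1/4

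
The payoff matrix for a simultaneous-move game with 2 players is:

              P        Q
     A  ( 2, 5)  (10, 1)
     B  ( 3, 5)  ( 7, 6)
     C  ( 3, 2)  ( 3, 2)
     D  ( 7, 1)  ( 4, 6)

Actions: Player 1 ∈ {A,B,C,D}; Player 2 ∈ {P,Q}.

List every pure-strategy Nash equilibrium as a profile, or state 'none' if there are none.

PSNE: ∅

(A,P): not NE [P1→D gives 7>2]
(A,Q): not NE [P2→P gives 5>1]
(B,P): not NE [P1→D gives 7>3; P2→Q gives 6>5]
(B,Q): not NE [P1→A gives 10>7]
(C,P): not NE [P1→D gives 7>3]
(C,Q): not NE [P1→A gives 10>3]
(D,P): not NE [P2→Q gives 6>1]
(D,Q): not NE [P1→A gives 10>4]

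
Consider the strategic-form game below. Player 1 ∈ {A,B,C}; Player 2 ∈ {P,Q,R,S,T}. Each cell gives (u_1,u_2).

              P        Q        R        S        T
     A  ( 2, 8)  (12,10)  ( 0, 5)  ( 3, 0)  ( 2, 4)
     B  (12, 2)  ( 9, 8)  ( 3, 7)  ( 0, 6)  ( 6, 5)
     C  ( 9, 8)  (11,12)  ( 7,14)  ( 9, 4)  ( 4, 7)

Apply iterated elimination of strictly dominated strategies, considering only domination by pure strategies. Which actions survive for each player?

Remaining: P1:{A,C} P2:{Q,R}

P2 drop P (Q beats it: A:10>8 B:8>2 C:12>8)
P2 drop S (Q beats it: A:10>0 B:8>6 C:12>4)
P2 drop T (Q beats it: A:10>4 B:8>5 C:12>7)
P1 drop B (C beats it: Q:11>9 R:7>3)
P1→{A,C} P2→{Q,R}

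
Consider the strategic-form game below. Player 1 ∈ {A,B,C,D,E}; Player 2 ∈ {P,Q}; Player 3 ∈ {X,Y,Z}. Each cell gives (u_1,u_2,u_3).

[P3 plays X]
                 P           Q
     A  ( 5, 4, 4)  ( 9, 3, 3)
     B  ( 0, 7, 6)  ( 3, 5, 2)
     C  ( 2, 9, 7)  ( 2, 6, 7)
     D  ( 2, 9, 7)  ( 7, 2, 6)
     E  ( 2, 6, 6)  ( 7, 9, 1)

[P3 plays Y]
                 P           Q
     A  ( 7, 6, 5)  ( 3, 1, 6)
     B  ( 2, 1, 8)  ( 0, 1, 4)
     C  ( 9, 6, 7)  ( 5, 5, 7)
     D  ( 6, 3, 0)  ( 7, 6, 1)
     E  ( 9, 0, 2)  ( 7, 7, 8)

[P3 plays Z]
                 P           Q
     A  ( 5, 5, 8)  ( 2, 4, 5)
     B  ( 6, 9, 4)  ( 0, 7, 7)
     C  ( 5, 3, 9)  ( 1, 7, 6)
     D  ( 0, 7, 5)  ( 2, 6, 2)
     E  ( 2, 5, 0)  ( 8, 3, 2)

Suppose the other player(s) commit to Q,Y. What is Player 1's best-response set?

BR_1 = {D,E}

u_1(A vs Q,Y) = 3
u_1(B vs Q,Y) = 0
u_1(C vs Q,Y) = 5
u_1(D vs Q,Y) = 7
u_1(E vs Q,Y) = 7
max payoff 7 at {D,E}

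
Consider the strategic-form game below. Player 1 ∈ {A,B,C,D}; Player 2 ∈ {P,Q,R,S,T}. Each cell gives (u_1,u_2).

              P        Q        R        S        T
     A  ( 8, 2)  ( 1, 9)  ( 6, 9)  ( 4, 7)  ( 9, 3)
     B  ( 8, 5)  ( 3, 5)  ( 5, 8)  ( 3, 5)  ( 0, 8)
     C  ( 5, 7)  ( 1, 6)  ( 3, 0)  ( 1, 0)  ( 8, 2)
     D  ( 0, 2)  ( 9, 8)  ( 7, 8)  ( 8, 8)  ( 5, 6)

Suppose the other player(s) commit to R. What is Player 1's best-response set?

argmax u_1 = {D}

u_1(A vs R) = 6
u_1(B vs R) = 5
u_1(C vs R) = 3
u_1(D vs R) = 7
max payoff 7 at {D}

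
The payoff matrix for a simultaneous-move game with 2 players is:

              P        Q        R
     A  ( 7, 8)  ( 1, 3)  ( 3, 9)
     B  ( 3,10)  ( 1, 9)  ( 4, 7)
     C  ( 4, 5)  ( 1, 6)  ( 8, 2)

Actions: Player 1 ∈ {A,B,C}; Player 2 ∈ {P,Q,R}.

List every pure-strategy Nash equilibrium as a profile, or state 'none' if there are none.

(A,P): not NE [P2→R gives 9>8]
(A,Q): not NE [P2→R gives 9>3]
(A,R): not NE [P1→C gives 8>3]
(B,P): not NE [P1→A gives 7>3]
(B,Q): not NE [P2→P gives 10>9]
(B,R): not NE [P1→C gives 8>4; P2→P gives 10>7]
(C,P): not NE [P1→A gives 7>4; P2→Q gives 6>5]
(C,Q): NE
(C,R): not NE [P2→Q gives 6>2]

Nash profiles: (C,Q)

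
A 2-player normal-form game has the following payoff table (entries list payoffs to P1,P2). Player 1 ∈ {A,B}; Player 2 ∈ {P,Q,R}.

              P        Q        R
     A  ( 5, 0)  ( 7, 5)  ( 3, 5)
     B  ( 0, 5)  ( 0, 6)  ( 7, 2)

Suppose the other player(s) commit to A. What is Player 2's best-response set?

u_2(P vs A) = 0
u_2(Q vs A) = 5
u_2(R vs A) = 5
max payoff 5 at {Q,R}

argmax u_2 = {Q,R}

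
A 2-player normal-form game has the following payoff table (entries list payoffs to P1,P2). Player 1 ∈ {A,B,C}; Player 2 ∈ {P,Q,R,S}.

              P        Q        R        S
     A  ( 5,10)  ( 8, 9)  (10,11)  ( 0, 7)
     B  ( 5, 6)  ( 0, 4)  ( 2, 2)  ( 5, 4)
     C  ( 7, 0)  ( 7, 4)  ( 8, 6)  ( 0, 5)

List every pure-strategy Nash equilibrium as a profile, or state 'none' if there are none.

NE set: (A,R)

(A,P): not NE [P1→C gives 7>5; P2→R gives 11>10]
(A,Q): not NE [P2→R gives 11>9]
(A,R): NE
(A,S): not NE [P1→B gives 5>0; P2→R gives 11>7]
(B,P): not NE [P1→C gives 7>5]
(B,Q): not NE [P1→A gives 8>0; P2→P gives 6>4]
(B,R): not NE [P1→A gives 10>2; P2→P gives 6>2]
(B,S): not NE [P2→P gives 6>4]
(C,P): not NE [P2→R gives 6>0]
(C,Q): not NE [P1→A gives 8>7; P2→R gives 6>4]
(C,R): not NE [P1→A gives 10>8]
(C,S): not NE [P1→B gives 5>0; P2→R gives 6>5]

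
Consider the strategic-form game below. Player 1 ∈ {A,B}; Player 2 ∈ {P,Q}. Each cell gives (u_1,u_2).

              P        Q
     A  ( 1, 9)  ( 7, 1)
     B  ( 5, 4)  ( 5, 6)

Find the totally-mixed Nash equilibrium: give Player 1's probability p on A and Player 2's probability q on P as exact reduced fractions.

P1 mixes 1/5 on A; P2 mixes 1/3 on P

P1 indiff ⇒ q·1+(1-q)·7 = q·5+(1-q)·5 ⇒ q(-4) = (1-q)(-2) ⇒ q = 1/3
P2 indiff ⇒ p·9+(1-p)·4 = p·1+(1-p)·6 ⇒ p(8) = (1-p)(2) ⇒ p = 1/5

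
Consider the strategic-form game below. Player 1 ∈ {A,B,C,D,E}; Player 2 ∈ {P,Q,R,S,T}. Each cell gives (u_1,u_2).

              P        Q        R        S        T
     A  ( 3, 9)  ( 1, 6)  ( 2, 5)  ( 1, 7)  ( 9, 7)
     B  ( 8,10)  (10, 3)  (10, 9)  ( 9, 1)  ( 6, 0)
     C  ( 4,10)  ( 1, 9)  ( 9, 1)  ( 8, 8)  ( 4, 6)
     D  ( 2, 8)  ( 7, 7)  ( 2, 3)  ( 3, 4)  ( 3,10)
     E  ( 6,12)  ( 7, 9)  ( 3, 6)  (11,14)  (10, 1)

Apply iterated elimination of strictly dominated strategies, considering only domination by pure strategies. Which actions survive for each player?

IESDS → P1:{B,E} P2:{P,S}

P1 drop A (E beats it: P:6>3 Q:7>1 R:3>2 S:11>1 T:10>9)
P1 drop C (B beats it: P:8>4 Q:10>1 R:10>9 S:9>8 T:6>4)
P1 drop D (B beats it: P:8>2 Q:10>7 R:10>2 S:9>3 T:6>3)
P2 drop Q (P beats it: B:10>3 E:12>9)
P2 drop R (P beats it: B:10>9 E:12>6)
P2 drop T (P beats it: B:10>0 E:12>1)
P1→{B,E} P2→{P,S}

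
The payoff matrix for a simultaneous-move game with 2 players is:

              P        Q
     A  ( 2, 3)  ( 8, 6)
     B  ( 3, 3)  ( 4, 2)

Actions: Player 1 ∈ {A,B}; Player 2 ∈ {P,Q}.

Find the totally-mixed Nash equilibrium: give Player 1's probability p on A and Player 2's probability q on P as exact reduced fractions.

(p,q) = (1/4, 4/5)

P1 indiff ⇒ q·2+(1-q)·8 = q·3+(1-q)·4 ⇒ q(-1) = (1-q)(-4) ⇒ q = 4/5
P2 indiff ⇒ p·3+(1-p)·3 = p·6+(1-p)·2 ⇒ p(-3) = (1-p)(-1) ⇒ p = 1/4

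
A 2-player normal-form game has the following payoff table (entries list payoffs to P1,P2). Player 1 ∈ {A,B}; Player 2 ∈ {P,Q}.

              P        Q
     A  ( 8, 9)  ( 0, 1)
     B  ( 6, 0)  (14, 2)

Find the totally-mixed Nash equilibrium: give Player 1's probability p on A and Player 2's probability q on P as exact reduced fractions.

p=1/5, q=7/8

P1 indiff ⇒ q·8+(1-q)·0 = q·6+(1-q)·14 ⇒ q(2) = (1-q)(14) ⇒ q = 7/8
P2 indiff ⇒ p·9+(1-p)·0 = p·1+(1-p)·2 ⇒ p(8) = (1-p)(2) ⇒ p = 1/5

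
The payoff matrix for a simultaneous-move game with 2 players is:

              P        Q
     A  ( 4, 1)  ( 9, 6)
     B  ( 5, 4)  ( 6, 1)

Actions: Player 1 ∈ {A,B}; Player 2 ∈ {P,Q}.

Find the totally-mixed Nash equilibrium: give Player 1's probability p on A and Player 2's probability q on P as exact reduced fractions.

(p,q) = (3/8, 3/4)

P1 indiff ⇒ q·4+(1-q)·9 = q·5+(1-q)·6 ⇒ q(-1) = (1-q)(-3) ⇒ q = 3/4
P2 indiff ⇒ p·1+(1-p)·4 = p·6+(1-p)·1 ⇒ p(-5) = (1-p)(-3) ⇒ p = 3/8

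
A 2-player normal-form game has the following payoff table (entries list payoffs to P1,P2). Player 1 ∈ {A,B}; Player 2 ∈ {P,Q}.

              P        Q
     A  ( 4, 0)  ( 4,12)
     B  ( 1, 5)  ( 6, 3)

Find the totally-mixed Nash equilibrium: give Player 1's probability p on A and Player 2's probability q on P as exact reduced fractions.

P1 mixes 1/7 on A; P2 mixes 2/5 on P

P1 indiff ⇒ q·4+(1-q)·4 = q·1+(1-q)·6 ⇒ q(3) = (1-q)(2) ⇒ q = 2/5
P2 indiff ⇒ p·0+(1-p)·5 = p·12+(1-p)·3 ⇒ p(-12) = (1-p)(-2) ⇒ p = 1/7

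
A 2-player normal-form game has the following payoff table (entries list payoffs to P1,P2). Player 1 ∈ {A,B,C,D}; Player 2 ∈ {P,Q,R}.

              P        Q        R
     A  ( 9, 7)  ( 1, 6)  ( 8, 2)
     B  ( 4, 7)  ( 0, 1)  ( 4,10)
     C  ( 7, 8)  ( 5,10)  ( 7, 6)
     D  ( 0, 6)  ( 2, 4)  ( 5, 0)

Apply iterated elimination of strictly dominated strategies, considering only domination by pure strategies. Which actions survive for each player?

P1 drop B (A beats it: P:9>4 Q:1>0 R:8>4)
P1 drop D (C beats it: P:7>0 Q:5>2 R:7>5)
P2 drop R (P beats it: A:7>2 C:8>6)
P1→{A,C} P2→{P,Q}

Remaining: P1:{A,C} P2:{P,Q}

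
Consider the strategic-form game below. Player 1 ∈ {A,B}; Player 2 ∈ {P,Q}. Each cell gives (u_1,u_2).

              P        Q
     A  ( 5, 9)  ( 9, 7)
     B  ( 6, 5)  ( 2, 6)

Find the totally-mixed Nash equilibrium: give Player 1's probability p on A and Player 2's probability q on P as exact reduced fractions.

P1 mixes 1/3 on A; P2 mixes 7/8 on P

P1 indiff ⇒ q·5+(1-q)·9 = q·6+(1-q)·2 ⇒ q(-1) = (1-q)(-7) ⇒ q = 7/8
P2 indiff ⇒ p·9+(1-p)·5 = p·7+(1-p)·6 ⇒ p(2) = (1-p)(1) ⇒ p = 1/3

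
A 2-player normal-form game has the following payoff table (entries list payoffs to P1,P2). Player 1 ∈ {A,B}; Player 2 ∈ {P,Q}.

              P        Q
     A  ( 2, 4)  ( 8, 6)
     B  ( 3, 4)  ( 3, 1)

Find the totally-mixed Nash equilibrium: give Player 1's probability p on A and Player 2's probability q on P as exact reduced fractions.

P1 indiff ⇒ q·2+(1-q)·8 = q·3+(1-q)·3 ⇒ q(-1) = (1-q)(-5) ⇒ q = 5/6
P2 indiff ⇒ p·4+(1-p)·4 = p·6+(1-p)·1 ⇒ p(-2) = (1-p)(-3) ⇒ p = 3/5

P1 mixes 3/5 on A; P2 mixes 5/6 on P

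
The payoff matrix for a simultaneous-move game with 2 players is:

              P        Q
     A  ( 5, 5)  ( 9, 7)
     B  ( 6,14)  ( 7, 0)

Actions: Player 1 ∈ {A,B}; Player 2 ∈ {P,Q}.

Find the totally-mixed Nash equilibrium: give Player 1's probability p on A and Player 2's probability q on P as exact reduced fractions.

P1 mixes 7/8 on A; P2 mixes 2/3 on P

P1 indiff ⇒ q·5+(1-q)·9 = q·6+(1-q)·7 ⇒ q(-1) = (1-q)(-2) ⇒ q = 2/3
P2 indiff ⇒ p·5+(1-p)·14 = p·7+(1-p)·0 ⇒ p(-2) = (1-p)(-14) ⇒ p = 7/8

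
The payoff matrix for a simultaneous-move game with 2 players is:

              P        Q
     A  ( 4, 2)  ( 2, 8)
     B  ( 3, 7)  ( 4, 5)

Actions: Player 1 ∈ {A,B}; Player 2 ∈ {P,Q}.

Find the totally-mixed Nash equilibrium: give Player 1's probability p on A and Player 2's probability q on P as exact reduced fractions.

P1 indiff ⇒ q·4+(1-q)·2 = q·3+(1-q)·4 ⇒ q(1) = (1-q)(2) ⇒ q = 2/3
P2 indiff ⇒ p·2+(1-p)·7 = p·8+(1-p)·5 ⇒ p(-6) = (1-p)(-2) ⇒ p = 1/4

(p,q) = (1/4, 2/3)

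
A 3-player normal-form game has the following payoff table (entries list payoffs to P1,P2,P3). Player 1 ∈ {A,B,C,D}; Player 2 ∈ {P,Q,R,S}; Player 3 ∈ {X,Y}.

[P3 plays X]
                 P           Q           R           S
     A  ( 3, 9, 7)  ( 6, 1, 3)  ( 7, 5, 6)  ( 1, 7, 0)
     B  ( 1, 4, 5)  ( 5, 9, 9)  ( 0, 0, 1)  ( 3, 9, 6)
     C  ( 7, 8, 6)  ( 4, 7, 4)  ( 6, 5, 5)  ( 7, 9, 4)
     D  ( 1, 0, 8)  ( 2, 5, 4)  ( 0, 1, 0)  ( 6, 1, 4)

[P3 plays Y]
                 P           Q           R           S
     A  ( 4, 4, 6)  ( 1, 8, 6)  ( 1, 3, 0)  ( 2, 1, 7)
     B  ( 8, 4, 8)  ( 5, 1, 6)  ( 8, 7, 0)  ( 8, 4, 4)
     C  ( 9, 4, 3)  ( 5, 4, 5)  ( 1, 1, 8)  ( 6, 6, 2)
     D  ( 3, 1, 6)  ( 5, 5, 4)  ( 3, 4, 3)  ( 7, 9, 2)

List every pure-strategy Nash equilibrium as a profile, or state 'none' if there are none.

(A,P,X): not NE [P1→C gives 7>3]
(A,P,Y): not NE [P1→C gives 9>4; P2→Q gives 8>4; P3→X gives 7>6]
(A,Q,X): not NE [P2→P gives 9>1; P3→Y gives 6>3]
(A,Q,Y): not NE [P1→D gives 5>1]
(A,R,X): not NE [P2→P gives 9>5]
(A,R,Y): not NE [P1→B gives 8>1; P2→Q gives 8>3; P3→X gives 6>0]
(A,S,X): not NE [P1→C gives 7>1; P2→P gives 9>7; P3→Y gives 7>0]
(A,S,Y): not NE [P1→B gives 8>2; P2→Q gives 8>1]
(B,P,X): not NE [P1→C gives 7>1; P2→S gives 9>4; P3→Y gives 8>5]
(B,P,Y): not NE [P1→C gives 9>8; P2→R gives 7>4]
(B,Q,X): not NE [P1→A gives 6>5]
(B,Q,Y): not NE [P2→R gives 7>1; P3→X gives 9>6]
(B,R,X): not NE [P1→A gives 7>0; P2→S gives 9>0]
(B,R,Y): not NE [P3→X gives 1>0]
(B,S,X): not NE [P1→C gives 7>3]
(B,S,Y): not NE [P2→R gives 7>4; P3→X gives 6>4]
(C,P,X): not NE [P2→S gives 9>8]
(C,P,Y): not NE [P2→S gives 6>4; P3→X gives 6>3]
(C,Q,X): not NE [P1→A gives 6>4; P2→S gives 9>7; P3→Y gives 5>4]
(C,Q,Y): not NE [P2→S gives 6>4]
(C,R,X): not NE [P1→A gives 7>6; P2→S gives 9>5; P3→Y gives 8>5]
(C,R,Y): not NE [P1→B gives 8>1; P2→S gives 6>1]
(C,S,X): NE
(C,S,Y): not NE [P1→B gives 8>6; P3→X gives 4>2]
(D,P,X): not NE [P1→C gives 7>1; P2→Q gives 5>0]
(D,P,Y): not NE [P1→C gives 9>3; P2→S gives 9>1; P3→X gives 8>6]
(D,Q,X): not NE [P1→A gives 6>2]
(D,Q,Y): not NE [P2→S gives 9>5]
(D,R,X): not NE [P1→A gives 7>0; P2→Q gives 5>1; P3→Y gives 3>0]
(D,R,Y): not NE [P1→B gives 8>3; P2→S gives 9>4]
(D,S,X): not NE [P1→C gives 7>6; P2→Q gives 5>1]
(D,S,Y): not NE [P1→B gives 8>7; P3→X gives 4>2]

PSNE = {(C,S,X)}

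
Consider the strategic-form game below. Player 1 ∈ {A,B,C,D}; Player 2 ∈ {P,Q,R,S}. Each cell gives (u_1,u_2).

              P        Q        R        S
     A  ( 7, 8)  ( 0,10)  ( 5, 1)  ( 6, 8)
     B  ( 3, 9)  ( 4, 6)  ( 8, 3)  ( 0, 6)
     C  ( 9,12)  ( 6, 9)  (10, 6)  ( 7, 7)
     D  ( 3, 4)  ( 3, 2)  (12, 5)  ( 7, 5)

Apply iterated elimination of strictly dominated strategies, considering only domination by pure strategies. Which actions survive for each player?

P1 drop A (C beats it: P:9>7 Q:6>0 R:10>5 S:7>6)
P1 drop B (C beats it: P:9>3 Q:6>4 R:10>8 S:7>0)
P2 drop Q (P beats it: C:12>9 D:4>2)
P1→{C,D} P2→{P,R,S}

Survivors P1:{C,D} P2:{P,R,S}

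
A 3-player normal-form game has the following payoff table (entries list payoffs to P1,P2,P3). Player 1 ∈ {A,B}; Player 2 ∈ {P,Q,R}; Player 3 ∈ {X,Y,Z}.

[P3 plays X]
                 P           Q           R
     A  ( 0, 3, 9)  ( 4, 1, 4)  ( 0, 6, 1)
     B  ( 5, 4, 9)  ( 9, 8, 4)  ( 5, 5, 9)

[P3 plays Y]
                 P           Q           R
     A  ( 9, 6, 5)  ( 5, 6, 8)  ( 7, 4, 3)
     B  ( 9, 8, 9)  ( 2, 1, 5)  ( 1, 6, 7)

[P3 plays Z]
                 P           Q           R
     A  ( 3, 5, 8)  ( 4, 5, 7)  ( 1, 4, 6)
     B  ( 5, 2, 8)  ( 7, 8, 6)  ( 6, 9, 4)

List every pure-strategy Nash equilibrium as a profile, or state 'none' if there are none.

PSNE = {(A,Q,Y), (B,P,Y)}

(A,P,X): not NE [P1→B gives 5>0; P2→R gives 6>3]
(A,P,Y): not NE [P3→X gives 9>5]
(A,P,Z): not NE [P1→B gives 5>3; P3→X gives 9>8]
(A,Q,X): not NE [P1→B gives 9>4; P2→R gives 6>1; P3→Y gives 8>4]
(A,Q,Y): NE
(A,Q,Z): not NE [P1→B gives 7>4; P3→Y gives 8>7]
(A,R,X): not NE [P1→B gives 5>0; P3→Z gives 6>1]
(A,R,Y): not NE [P2→Q gives 6>4; P3→Z gives 6>3]
(A,R,Z): not NE [P1→B gives 6>1; P2→Q gives 5>4]
(B,P,X): not NE [P2→Q gives 8>4]
(B,P,Y): NE
(B,P,Z): not NE [P2→R gives 9>2; P3→Y gives 9>8]
(B,Q,X): not NE [P3→Z gives 6>4]
(B,Q,Y): not NE [P1→A gives 5>2; P2→P gives 8>1; P3→Z gives 6>5]
(B,Q,Z): not NE [P2→R gives 9>8]
(B,R,X): not NE [P2→Q gives 8>5]
(B,R,Y): not NE [P1→A gives 7>1; P2→P gives 8>6; P3→X gives 9>7]
(B,R,Z): not NE [P3→X gives 9>4]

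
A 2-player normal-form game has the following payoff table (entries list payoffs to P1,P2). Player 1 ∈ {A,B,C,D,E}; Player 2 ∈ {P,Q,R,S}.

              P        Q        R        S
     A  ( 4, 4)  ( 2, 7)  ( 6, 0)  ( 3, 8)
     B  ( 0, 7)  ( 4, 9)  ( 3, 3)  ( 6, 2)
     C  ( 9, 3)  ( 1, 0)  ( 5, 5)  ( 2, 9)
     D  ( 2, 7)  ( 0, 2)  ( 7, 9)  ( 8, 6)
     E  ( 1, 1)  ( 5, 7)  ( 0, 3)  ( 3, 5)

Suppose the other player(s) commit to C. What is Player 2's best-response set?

u_2(P vs C) = 3
u_2(Q vs C) = 0
u_2(R vs C) = 5
u_2(S vs C) = 9
max payoff 9 at {S}

argmax u_2 = {S}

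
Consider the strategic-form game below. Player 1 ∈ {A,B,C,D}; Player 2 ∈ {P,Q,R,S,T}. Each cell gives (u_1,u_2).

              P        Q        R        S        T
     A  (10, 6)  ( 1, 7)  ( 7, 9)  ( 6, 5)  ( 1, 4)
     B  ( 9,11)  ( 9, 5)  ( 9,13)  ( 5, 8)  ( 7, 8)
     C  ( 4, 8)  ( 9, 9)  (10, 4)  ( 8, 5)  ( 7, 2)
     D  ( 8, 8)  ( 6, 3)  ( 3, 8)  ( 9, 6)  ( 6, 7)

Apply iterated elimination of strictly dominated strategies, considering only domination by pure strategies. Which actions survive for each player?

P2 drop S (P beats it: A:6>5 B:11>8 C:8>5 D:8>6)
P1 drop D (B beats it: P:9>8 Q:9>6 R:9>3 T:7>6)
P2 drop T (P beats it: A:6>4 B:11>8 C:8>2)
P1→{A,B,C} P2→{P,Q,R}

Remaining: P1:{A,B,C} P2:{P,Q,R}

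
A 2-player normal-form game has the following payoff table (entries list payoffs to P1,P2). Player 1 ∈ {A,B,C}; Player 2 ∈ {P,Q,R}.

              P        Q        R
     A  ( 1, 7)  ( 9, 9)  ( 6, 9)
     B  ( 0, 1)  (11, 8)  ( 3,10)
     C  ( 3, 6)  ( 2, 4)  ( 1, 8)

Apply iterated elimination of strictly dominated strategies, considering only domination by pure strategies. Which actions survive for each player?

Survivors P1:{A,B} P2:{Q,R}

P2 drop P (R beats it: A:9>7 B:10>1 C:8>6)
P1 drop C (A beats it: Q:9>2 R:6>1)
P1→{A,B} P2→{Q,R}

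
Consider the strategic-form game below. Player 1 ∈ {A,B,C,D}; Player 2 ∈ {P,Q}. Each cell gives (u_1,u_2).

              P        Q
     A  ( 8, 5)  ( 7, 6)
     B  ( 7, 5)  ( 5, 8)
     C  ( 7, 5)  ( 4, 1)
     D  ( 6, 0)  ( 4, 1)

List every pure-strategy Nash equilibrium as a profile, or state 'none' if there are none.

(A,P): not NE [P2→Q gives 6>5]
(A,Q): NE
(B,P): not NE [P1→A gives 8>7; P2→Q gives 8>5]
(B,Q): not NE [P1→A gives 7>5]
(C,P): not NE [P1→A gives 8>7]
(C,Q): not NE [P1→A gives 7>4; P2→P gives 5>1]
(D,P): not NE [P1→A gives 8>6; P2→Q gives 1>0]
(D,Q): not NE [P1→A gives 7>4]

Nash profiles: (A,Q)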